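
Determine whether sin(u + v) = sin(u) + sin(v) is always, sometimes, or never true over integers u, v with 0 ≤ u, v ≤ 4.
It holds at (u, v) = (0, 3) (both sides equal sin(3) ≈ 0.1411), but fails at (u, v) = (2, 4) (LHS = sin(6) ≈ -0.2794, RHS = sin(4) + sin(2) ≈ 0.1525).

Answer: Sometimes true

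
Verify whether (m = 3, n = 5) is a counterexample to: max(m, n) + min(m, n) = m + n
Substituting m = 3, n = 5:
LHS = max(3, 5) + min(3, 5) = 8
RHS = 3 + 5 = 8

The sides agree, so this pair does not disprove the claim.

Answer: No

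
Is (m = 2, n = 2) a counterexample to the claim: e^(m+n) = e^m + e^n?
Yes

Substituting m = 2, n = 2:
LHS = e^(2+2) = e^4 ≈ 54.6
RHS = e^2 + e^2 = 2·e^2 ≈ 14.78

Since LHS ≠ RHS, this pair disproves the claim.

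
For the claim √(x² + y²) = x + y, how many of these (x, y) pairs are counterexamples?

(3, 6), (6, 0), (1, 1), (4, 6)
Testing each pair:
(3, 6): LHS = 3·√(5) ≈ 6.708, RHS = 9 → counterexample
(6, 0): LHS = 6, RHS = 6 → satisfies claim
(1, 1): LHS = √(2) ≈ 1.414, RHS = 2 → counterexample
(4, 6): LHS = 2·√(13) ≈ 7.211, RHS = 10 → counterexample

That makes 3 counterexamples.

Answer: 3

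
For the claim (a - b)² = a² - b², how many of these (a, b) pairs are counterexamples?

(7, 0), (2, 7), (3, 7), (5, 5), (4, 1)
Testing each pair:
(7, 0): LHS = 49, RHS = 49 → satisfies claim
(2, 7): LHS = 25, RHS = -45 → counterexample
(3, 7): LHS = 16, RHS = -40 → counterexample
(5, 5): LHS = 0, RHS = 0 → satisfies claim
(4, 1): LHS = 9, RHS = 15 → counterexample

That makes 3 counterexamples.

Answer: 3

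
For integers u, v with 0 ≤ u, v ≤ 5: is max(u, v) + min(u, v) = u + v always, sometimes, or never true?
Always true

The identity holds for every pair in the range. For instance at (u, v) = (4, 2): both sides equal 6.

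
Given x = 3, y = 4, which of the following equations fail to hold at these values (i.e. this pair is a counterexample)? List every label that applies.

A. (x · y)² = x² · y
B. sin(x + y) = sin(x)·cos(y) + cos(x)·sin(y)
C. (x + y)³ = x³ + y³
Evaluating each claim at the given values:
A. LHS = 144, RHS = 36 → fails here (LHS ≠ RHS)
B. LHS = sin(7) ≈ 0.657, RHS = sin(3)·cos(4) + sin(4)·cos(3) ≈ 0.657 → holds here (LHS = RHS)
C. LHS = 343, RHS = 91 → fails here (LHS ≠ RHS)

Answer: A, C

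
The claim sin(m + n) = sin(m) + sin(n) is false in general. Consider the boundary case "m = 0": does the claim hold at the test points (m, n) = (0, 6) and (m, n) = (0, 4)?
Yes, holds at both test points

At (0, 6): LHS = sin(6) ≈ -0.2794, RHS = sin(6) ≈ -0.2794 → equal
At (0, 4): LHS = sin(4) ≈ -0.7568, RHS = sin(4) ≈ -0.7568 → equal

So the claim does hold at both of these boundary points, even though it is not an identity.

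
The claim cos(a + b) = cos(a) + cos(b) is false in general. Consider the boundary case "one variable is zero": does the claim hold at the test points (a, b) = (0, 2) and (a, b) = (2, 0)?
No, fails at both test points

At (0, 2): LHS = cos(2) ≈ -0.4161 ≠ RHS = cos(2) + 1 ≈ 0.5839
At (2, 0): LHS = cos(2) ≈ -0.4161 ≠ RHS = cos(2) + 1 ≈ 0.5839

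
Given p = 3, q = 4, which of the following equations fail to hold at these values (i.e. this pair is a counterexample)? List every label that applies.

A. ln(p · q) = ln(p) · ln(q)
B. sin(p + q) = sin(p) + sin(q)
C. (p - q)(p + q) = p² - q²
A, B

Evaluating each claim at the given values:
A. LHS = ln(12) ≈ 2.485, RHS = ln(3)·ln(4) ≈ 1.523 → fails here (LHS ≠ RHS)
B. LHS = sin(7) ≈ 0.657, RHS = sin(4) + sin(3) ≈ -0.6157 → fails here (LHS ≠ RHS)
C. LHS = -7, RHS = -7 → holds here (LHS = RHS)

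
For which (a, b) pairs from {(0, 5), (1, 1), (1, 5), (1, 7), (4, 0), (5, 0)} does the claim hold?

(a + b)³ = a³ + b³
(0, 5), (4, 0), (5, 0)

Testing each pair:
(0, 5): LHS = 125, RHS = 125 → holds
(1, 1): LHS = 8, RHS = 2 → fails
(1, 5): LHS = 216, RHS = 126 → fails
(1, 7): LHS = 512, RHS = 344 → fails
(4, 0): LHS = 64, RHS = 64 → holds
(5, 0): LHS = 125, RHS = 125 → holds

3 of 6 pairs satisfy the claim.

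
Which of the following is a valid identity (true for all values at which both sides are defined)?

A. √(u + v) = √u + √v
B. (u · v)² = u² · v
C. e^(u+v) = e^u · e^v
C

A: fails at (2, 4) — LHS = √(6) ≈ 2.449, RHS = √(2) + 2 ≈ 3.414.
B: fails at (1, 5) — LHS = 25, RHS = 5.
C: holds — e.g. at (1, 4), both sides equal e^5 ≈ 148.4.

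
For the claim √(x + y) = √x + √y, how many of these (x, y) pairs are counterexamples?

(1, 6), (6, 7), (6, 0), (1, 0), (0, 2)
Testing each pair:
(1, 6): LHS = √(7) ≈ 2.646, RHS = 1 + √(6) ≈ 3.449 → counterexample
(6, 7): LHS = √(13) ≈ 3.606, RHS = √(6) + √(7) ≈ 5.095 → counterexample
(6, 0): LHS = √(6) ≈ 2.449, RHS = √(6) ≈ 2.449 → satisfies claim
(1, 0): LHS = 1, RHS = 1 → satisfies claim
(0, 2): LHS = √(2) ≈ 1.414, RHS = √(2) ≈ 1.414 → satisfies claim

That makes 2 counterexamples.

Answer: 2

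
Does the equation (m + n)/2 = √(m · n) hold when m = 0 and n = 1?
Substituting m = 0, n = 1:

LHS = (0 + 1)/2 = 1/2
RHS = √(0 · 1) = 0

LHS ≠ RHS, so the equation does not hold at this point.

Answer: Fails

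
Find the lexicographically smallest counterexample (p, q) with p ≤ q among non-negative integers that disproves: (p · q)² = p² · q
(p, q) = (1, 2)

At (0, 4): both sides equal 0, so it holds there.
At (1, 1): both sides equal 1, so it holds there.

Substituting (1, 2) into the claim:
LHS = (1 · 2)² = 4
RHS = 1² · 2 = 2

Since LHS ≠ RHS, this pair disproves the claim, and no lexicographically smaller pair (p ≤ q, non-negative integers) does.

For instance (5, 5) is also a counterexample (LHS = 625, RHS = 125), but it's lexicographically larger.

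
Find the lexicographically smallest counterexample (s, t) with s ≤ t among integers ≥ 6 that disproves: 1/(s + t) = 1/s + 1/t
(s, t) = (6, 6)

Substituting (6, 6) into the claim:
LHS = 1/(6 + 6) = 1/12
RHS = 1/6 + 1/6 = 1/3

Since LHS ≠ RHS, this pair disproves the claim, and no lexicographically smaller pair (s ≤ t, integers ≥ 6) does.

For instance (10, 13) is also a counterexample (LHS = 1/23, RHS = 23/130), but it's lexicographically larger.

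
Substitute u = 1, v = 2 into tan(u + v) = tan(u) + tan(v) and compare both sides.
LHS = tan(1 + 2) = tan(3) ≈ -0.1425
RHS = tan(1) + tan(2) ≈ -0.6276

LHS ≠ RHS (they differ by about 0.4851), so the equation does not hold here.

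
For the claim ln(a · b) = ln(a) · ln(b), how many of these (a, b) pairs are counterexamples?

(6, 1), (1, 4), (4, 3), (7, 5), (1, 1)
4

Testing each pair:
(6, 1): LHS = ln(6) ≈ 1.792, RHS = 0 → counterexample
(1, 4): LHS = ln(4) ≈ 1.386, RHS = 0 → counterexample
(4, 3): LHS = ln(12) ≈ 2.485, RHS = ln(3)·ln(4) ≈ 1.523 → counterexample
(7, 5): LHS = ln(35) ≈ 3.555, RHS = ln(5)·ln(7) ≈ 3.132 → counterexample
(1, 1): LHS = 0, RHS = 0 → satisfies claim

That makes 4 counterexamples.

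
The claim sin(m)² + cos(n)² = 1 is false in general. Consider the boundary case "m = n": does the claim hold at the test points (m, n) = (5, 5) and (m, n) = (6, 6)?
At (5, 5): LHS = cos(5)² + sin(5)² = 1, RHS = 1 → equal
At (6, 6): LHS = sin(6)² + cos(6)² = 1, RHS = 1 → equal

So the claim does hold at both of these boundary points, even though it is not an identity.

Answer: Yes, holds at both test points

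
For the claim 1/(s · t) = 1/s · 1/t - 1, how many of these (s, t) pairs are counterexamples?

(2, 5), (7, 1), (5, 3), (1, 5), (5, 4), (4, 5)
6

Testing each pair:
(2, 5): LHS = 1/10, RHS = -9/10 → counterexample
(7, 1): LHS = 1/7, RHS = -6/7 → counterexample
(5, 3): LHS = 1/15, RHS = -14/15 → counterexample
(1, 5): LHS = 1/5, RHS = -4/5 → counterexample
(5, 4): LHS = 1/20, RHS = -19/20 → counterexample
(4, 5): LHS = 1/20, RHS = -19/20 → counterexample

That makes 6 counterexamples.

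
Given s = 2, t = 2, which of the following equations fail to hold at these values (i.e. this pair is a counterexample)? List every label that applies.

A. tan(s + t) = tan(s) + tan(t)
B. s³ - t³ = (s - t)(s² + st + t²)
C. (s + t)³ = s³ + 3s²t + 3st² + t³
Evaluating each claim at the given values:
A. LHS = tan(4) ≈ 1.158, RHS = 2·tan(2) ≈ -4.37 → fails here (LHS ≠ RHS)
B. LHS = 0, RHS = 0 → holds here (LHS = RHS)
C. LHS = 64, RHS = 64 → holds here (LHS = RHS)

Answer: A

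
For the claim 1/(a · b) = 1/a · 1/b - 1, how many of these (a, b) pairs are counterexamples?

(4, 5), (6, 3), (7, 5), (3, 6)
4

Testing each pair:
(4, 5): LHS = 1/20, RHS = -19/20 → counterexample
(6, 3): LHS = 1/18, RHS = -17/18 → counterexample
(7, 5): LHS = 1/35, RHS = -34/35 → counterexample
(3, 6): LHS = 1/18, RHS = -17/18 → counterexample

That makes 4 counterexamples.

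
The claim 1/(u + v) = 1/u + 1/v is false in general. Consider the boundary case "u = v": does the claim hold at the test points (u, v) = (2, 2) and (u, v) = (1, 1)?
At (2, 2): LHS = 1/4 ≠ RHS = 1
At (1, 1): LHS = 1/2 ≠ RHS = 2

Answer: No, fails at both test points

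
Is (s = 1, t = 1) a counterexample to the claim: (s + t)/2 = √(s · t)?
Substituting s = 1, t = 1:
LHS = (1 + 1)/2 = 1
RHS = √(1 · 1) = 1

The sides agree, so this pair does not disprove the claim.

Answer: No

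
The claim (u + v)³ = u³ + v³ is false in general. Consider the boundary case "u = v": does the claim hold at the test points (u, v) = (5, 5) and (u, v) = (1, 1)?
At (5, 5): LHS = 1000 ≠ RHS = 250
At (1, 1): LHS = 8 ≠ RHS = 2

Answer: No, fails at both test points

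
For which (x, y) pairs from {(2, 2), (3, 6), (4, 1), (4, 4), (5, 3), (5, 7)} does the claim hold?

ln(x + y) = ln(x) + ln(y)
Testing each pair:
(2, 2): LHS = ln(4) ≈ 1.386, RHS = 2·ln(2) ≈ 1.386 → holds
(3, 6): LHS = ln(9) ≈ 2.197, RHS = ln(3) + ln(6) ≈ 2.89 → fails
(4, 1): LHS = ln(5) ≈ 1.609, RHS = ln(4) ≈ 1.386 → fails
(4, 4): LHS = ln(8) ≈ 2.079, RHS = 2·ln(4) ≈ 2.773 → fails
(5, 3): LHS = ln(8) ≈ 2.079, RHS = ln(3) + ln(5) ≈ 2.708 → fails
(5, 7): LHS = ln(12) ≈ 2.485, RHS = ln(5) + ln(7) ≈ 3.555 → fails

1 of 6 pairs satisfies the claim.

Answer: (2, 2)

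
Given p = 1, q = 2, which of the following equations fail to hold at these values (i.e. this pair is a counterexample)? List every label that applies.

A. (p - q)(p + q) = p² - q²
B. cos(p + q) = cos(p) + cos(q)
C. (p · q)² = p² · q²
B

Evaluating each claim at the given values:
A. LHS = -3, RHS = -3 → holds here (LHS = RHS)
B. LHS = cos(3) ≈ -0.99, RHS = cos(2) + cos(1) ≈ 0.1242 → fails here (LHS ≠ RHS)
C. LHS = 4, RHS = 4 → holds here (LHS = RHS)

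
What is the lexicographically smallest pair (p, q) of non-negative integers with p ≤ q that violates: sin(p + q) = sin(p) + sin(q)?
At (0, 2): both sides equal sin(2) ≈ 0.9093, so it holds there.

Substituting (1, 1) into the claim:
LHS = sin(1 + 1) = sin(2) ≈ 0.9093
RHS = sin(1) + sin(1) = 2·sin(1) ≈ 1.683

Since LHS ≠ RHS, this pair disproves the claim, and no lexicographically smaller pair (p ≤ q, non-negative integers) does.

For instance (6, 7) is also a counterexample (LHS = sin(13) ≈ 0.4202, RHS = sin(6) + sin(7) ≈ 0.3776), but it's lexicographically larger.

Answer: (p, q) = (1, 1)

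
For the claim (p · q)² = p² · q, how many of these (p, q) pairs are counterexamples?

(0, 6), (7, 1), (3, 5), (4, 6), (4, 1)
2

Testing each pair:
(0, 6): LHS = 0, RHS = 0 → satisfies claim
(7, 1): LHS = 49, RHS = 49 → satisfies claim
(3, 5): LHS = 225, RHS = 45 → counterexample
(4, 6): LHS = 576, RHS = 96 → counterexample
(4, 1): LHS = 16, RHS = 16 → satisfies claim

That makes 2 counterexamples.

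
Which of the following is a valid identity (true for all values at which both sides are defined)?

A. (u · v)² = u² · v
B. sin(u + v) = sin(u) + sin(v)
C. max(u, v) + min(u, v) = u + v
C

A: fails at (4, 6) — LHS = 576, RHS = 96.
B: fails at (2, 5) — LHS = sin(7) ≈ 0.657, RHS = sin(5) + sin(2) ≈ -0.04963.
C: holds — e.g. at (0, 1), both sides equal 1.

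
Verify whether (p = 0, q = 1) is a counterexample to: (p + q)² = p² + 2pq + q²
No

Substituting p = 0, q = 1:
LHS = (0 + 1)² = 1
RHS = 0² + 2·0·1 + 1² = 1

The sides agree, so this pair does not disprove the claim.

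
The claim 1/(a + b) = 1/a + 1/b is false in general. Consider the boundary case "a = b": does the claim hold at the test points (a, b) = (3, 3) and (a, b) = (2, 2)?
At (3, 3): LHS = 1/6 ≠ RHS = 2/3
At (2, 2): LHS = 1/4 ≠ RHS = 1

Answer: No, fails at both test points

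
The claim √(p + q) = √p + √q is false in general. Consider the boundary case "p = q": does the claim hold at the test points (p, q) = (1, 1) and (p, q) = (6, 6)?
No, fails at both test points

At (1, 1): LHS = √(2) ≈ 1.414 ≠ RHS = 2
At (6, 6): LHS = 2·√(3) ≈ 3.464 ≠ RHS = 2·√(6) ≈ 4.899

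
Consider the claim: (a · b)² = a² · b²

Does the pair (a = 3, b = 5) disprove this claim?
No

Substituting a = 3, b = 5:
LHS = (3 · 5)² = 225
RHS = 3² · 5² = 225

The sides agree, so this pair does not disprove the claim.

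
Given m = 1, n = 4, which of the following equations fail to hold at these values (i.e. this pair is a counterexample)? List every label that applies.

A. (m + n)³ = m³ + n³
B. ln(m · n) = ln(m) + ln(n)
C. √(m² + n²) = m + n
A, C

Evaluating each claim at the given values:
A. LHS = 125, RHS = 65 → fails here (LHS ≠ RHS)
B. LHS = ln(4) ≈ 1.386, RHS = ln(4) ≈ 1.386 → holds here (LHS = RHS)
C. LHS = √(17) ≈ 4.123, RHS = 5 → fails here (LHS ≠ RHS)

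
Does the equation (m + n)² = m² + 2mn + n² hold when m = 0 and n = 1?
Substituting m = 0, n = 1:

LHS = (0 + 1)² = 1
RHS = 0² + 2·0·1 + 1² = 1

LHS = RHS, so the equation holds at this point.

Answer: Holds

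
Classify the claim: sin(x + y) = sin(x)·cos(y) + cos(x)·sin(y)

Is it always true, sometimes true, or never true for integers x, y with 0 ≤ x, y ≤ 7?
The identity holds for every pair in the range. For instance at (x, y) = (1, 7): both sides equal sin(8) ≈ 0.9894.

Answer: Always true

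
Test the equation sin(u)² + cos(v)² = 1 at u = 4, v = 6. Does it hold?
Substituting u = 4, v = 6:

LHS = sin(4)² + cos(6)² ≈ 1.495
RHS = 1

LHS ≠ RHS, so the equation does not hold at this point.

Answer: Fails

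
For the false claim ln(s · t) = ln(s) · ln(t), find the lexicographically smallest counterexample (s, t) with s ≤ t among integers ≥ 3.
Substituting (3, 3) into the claim:
LHS = ln(3 · 3) = ln(9) ≈ 2.197
RHS = ln(3) · ln(3) = ln(3)² ≈ 1.207

Since LHS ≠ RHS, this pair disproves the claim, and no lexicographically smaller pair (s ≤ t, integers ≥ 3) does.

For instance (3, 10) is also a counterexample (LHS = ln(30) ≈ 3.401, RHS = ln(3)·ln(10) ≈ 2.53), but it's lexicographically larger.

Answer: (s, t) = (3, 3)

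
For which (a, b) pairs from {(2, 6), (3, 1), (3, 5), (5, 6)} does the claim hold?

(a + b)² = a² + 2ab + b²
Testing each pair:
(2, 6): LHS = 64, RHS = 64 → holds
(3, 1): LHS = 16, RHS = 16 → holds
(3, 5): LHS = 64, RHS = 64 → holds
(5, 6): LHS = 121, RHS = 121 → holds

Every pair satisfies the claim.

Answer: All pairs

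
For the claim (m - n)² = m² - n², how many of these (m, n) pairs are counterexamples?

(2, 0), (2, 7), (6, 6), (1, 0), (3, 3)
Testing each pair:
(2, 0): LHS = 4, RHS = 4 → satisfies claim
(2, 7): LHS = 25, RHS = -45 → counterexample
(6, 6): LHS = 0, RHS = 0 → satisfies claim
(1, 0): LHS = 1, RHS = 1 → satisfies claim
(3, 3): LHS = 0, RHS = 0 → satisfies claim

That makes 1 counterexample.

Answer: 1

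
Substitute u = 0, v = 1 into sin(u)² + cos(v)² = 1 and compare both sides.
LHS = sin(0)² + cos(1)² = cos(1)² ≈ 0.2919
RHS = 1

LHS ≠ RHS (they differ by about 0.7081), so the equation does not hold here.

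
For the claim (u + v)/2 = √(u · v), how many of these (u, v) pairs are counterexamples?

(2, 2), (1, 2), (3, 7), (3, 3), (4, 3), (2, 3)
Testing each pair:
(2, 2): LHS = 2, RHS = 2 → satisfies claim
(1, 2): LHS = 3/2, RHS = √(2) ≈ 1.414 → counterexample
(3, 7): LHS = 5, RHS = √(21) ≈ 4.583 → counterexample
(3, 3): LHS = 3, RHS = 3 → satisfies claim
(4, 3): LHS = 7/2, RHS = 2·√(3) ≈ 3.464 → counterexample
(2, 3): LHS = 5/2, RHS = √(6) ≈ 2.449 → counterexample

That makes 4 counterexamples.

Answer: 4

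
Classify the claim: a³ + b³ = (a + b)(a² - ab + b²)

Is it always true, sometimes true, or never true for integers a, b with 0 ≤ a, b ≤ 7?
The identity holds for every pair in the range. For instance at (a, b) = (6, 1): both sides equal 217.

Answer: Always true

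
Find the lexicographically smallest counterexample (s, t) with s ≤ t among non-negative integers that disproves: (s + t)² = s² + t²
At (0, 1): both sides equal 1, so it holds there.

Substituting (1, 1) into the claim:
LHS = (1 + 1)² = 4
RHS = 1² + 1² = 2

Since LHS ≠ RHS, this pair disproves the claim, and no lexicographically smaller pair (s ≤ t, non-negative integers) does.

For instance (4, 6) is also a counterexample (LHS = 100, RHS = 52), but it's lexicographically larger.

Answer: (s, t) = (1, 1)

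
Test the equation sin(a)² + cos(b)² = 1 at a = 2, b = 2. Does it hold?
Substituting a = 2, b = 2:

LHS = sin(2)² + cos(2)² = 1
RHS = 1

LHS = RHS, so the equation holds at this point.

Answer: Holds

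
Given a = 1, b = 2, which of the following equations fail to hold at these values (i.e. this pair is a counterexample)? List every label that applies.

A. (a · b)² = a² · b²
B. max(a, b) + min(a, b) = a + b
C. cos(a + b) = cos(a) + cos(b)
C

Evaluating each claim at the given values:
A. LHS = 4, RHS = 4 → holds here (LHS = RHS)
B. LHS = 3, RHS = 3 → holds here (LHS = RHS)
C. LHS = cos(3) ≈ -0.99, RHS = cos(2) + cos(1) ≈ 0.1242 → fails here (LHS ≠ RHS)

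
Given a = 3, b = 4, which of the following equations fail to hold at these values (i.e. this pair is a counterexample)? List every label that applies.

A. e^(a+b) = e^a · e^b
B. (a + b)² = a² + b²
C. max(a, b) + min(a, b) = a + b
Evaluating each claim at the given values:
A. LHS = e^7 ≈ 1097, RHS = e^7 ≈ 1097 → holds here (LHS = RHS)
B. LHS = 49, RHS = 25 → fails here (LHS ≠ RHS)
C. LHS = 7, RHS = 7 → holds here (LHS = RHS)

Answer: B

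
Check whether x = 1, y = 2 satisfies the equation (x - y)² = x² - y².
Fails

Substituting x = 1, y = 2:

LHS = (1 - 2)² = 1
RHS = 1² - 2² = -3

LHS ≠ RHS, so the equation does not hold at this point.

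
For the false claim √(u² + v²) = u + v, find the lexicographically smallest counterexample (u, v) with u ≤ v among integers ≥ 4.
Substituting (4, 4) into the claim:
LHS = √(4² + 4²) = 4·√(2) ≈ 5.657
RHS = 4 + 4 = 8

Since LHS ≠ RHS, this pair disproves the claim, and no lexicographically smaller pair (u ≤ v, integers ≥ 4) does.

For instance (6, 7) is also a counterexample (LHS = √(85) ≈ 9.22, RHS = 13), but it's lexicographically larger.

Answer: (u, v) = (4, 4)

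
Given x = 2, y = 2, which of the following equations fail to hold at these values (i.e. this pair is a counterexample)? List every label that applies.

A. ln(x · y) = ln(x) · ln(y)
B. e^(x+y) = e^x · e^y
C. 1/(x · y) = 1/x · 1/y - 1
Evaluating each claim at the given values:
A. LHS = ln(4) ≈ 1.386, RHS = ln(2)² ≈ 0.4805 → fails here (LHS ≠ RHS)
B. LHS = e^4 ≈ 54.6, RHS = e^4 ≈ 54.6 → holds here (LHS = RHS)
C. LHS = 1/4, RHS = -3/4 → fails here (LHS ≠ RHS)

Answer: A, C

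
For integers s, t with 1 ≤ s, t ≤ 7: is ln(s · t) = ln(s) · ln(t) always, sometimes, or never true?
It holds at (s, t) = (1, 1) (both sides equal 0), but fails at (s, t) = (3, 6) (LHS = ln(18) ≈ 2.89, RHS = ln(3)·ln(6) ≈ 1.968).

Answer: Sometimes true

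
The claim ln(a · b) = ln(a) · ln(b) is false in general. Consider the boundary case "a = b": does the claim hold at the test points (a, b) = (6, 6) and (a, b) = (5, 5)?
No, fails at both test points

At (6, 6): LHS = ln(36) ≈ 3.584 ≠ RHS = ln(6)² ≈ 3.21
At (5, 5): LHS = ln(25) ≈ 3.219 ≠ RHS = ln(5)² ≈ 2.59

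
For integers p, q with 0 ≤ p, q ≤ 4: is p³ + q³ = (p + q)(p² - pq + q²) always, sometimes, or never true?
Always true

The identity holds for every pair in the range. For instance at (p, q) = (2, 4): both sides equal 72.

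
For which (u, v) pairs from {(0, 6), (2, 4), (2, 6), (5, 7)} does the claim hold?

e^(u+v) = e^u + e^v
None

Testing each pair:
(0, 6): LHS = e^6 ≈ 403.4, RHS = 1 + e^6 ≈ 404.4 → fails
(2, 4): LHS = e^6 ≈ 403.4, RHS = e^2 + e^4 ≈ 61.99 → fails
(2, 6): LHS = e^8 ≈ 2981, RHS = e^2 + e^6 ≈ 410.8 → fails
(5, 7): LHS = e^12 ≈ 162754.8, RHS = e^5 + e^7 ≈ 1245 → fails

No pair satisfies the claim.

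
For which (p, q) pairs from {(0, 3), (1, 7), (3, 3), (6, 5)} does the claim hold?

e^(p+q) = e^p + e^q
None

Testing each pair:
(0, 3): LHS = e^3 ≈ 20.09, RHS = 1 + e^3 ≈ 21.09 → fails
(1, 7): LHS = e^8 ≈ 2981, RHS = e + e^7 ≈ 1099 → fails
(3, 3): LHS = e^6 ≈ 403.4, RHS = 2·e^3 ≈ 40.17 → fails
(6, 5): LHS = e^11 ≈ 59874.1, RHS = e^5 + e^6 ≈ 551.8 → fails

No pair satisfies the claim.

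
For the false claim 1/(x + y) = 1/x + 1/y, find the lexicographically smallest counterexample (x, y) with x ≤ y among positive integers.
(x, y) = (1, 1)

Substituting (1, 1) into the claim:
LHS = 1/(1 + 1) = 1/2
RHS = 1/1 + 1/1 = 2

Since LHS ≠ RHS, this pair disproves the claim, and no lexicographically smaller pair (x ≤ y, positive integers) does.

For instance (6, 6) is also a counterexample (LHS = 1/12, RHS = 1/3), but it's lexicographically larger.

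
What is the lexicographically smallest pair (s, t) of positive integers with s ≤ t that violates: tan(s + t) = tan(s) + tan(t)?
(s, t) = (1, 1)

Substituting (1, 1) into the claim:
LHS = tan(1 + 1) = tan(2) ≈ -2.185
RHS = tan(1) + tan(1) = 2·tan(1) ≈ 3.115

Since LHS ≠ RHS, this pair disproves the claim, and no lexicographically smaller pair (s ≤ t, positive integers) does.

For instance (6, 7) is also a counterexample (LHS = tan(13) ≈ 0.463, RHS = tan(6) + tan(7) ≈ 0.5804), but it's lexicographically larger.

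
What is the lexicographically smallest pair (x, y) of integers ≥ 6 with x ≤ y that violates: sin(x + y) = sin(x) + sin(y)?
Substituting (6, 6) into the claim:
LHS = sin(6 + 6) = sin(12) ≈ -0.5366
RHS = sin(6) + sin(6) = 2·sin(6) ≈ -0.5588

Since LHS ≠ RHS, this pair disproves the claim, and no lexicographically smaller pair (x ≤ y, integers ≥ 6) does.

For instance (6, 12) is also a counterexample (LHS = sin(18) ≈ -0.751, RHS = sin(12) + sin(6) ≈ -0.816), but it's lexicographically larger.

Answer: (x, y) = (6, 6)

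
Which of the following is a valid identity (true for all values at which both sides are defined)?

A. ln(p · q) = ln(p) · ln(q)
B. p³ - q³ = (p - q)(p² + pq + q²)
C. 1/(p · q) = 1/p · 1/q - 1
B

A: fails at (2, 4) — LHS = ln(8) ≈ 2.079, RHS = ln(2)·ln(4) ≈ 0.9609.
B: holds — e.g. at (1, 1), both sides equal 0.
C: fails at (2, 5) — LHS = 1/10, RHS = -9/10.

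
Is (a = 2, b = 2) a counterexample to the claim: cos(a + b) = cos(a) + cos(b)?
Substituting a = 2, b = 2:
LHS = cos(2 + 2) = cos(4) ≈ -0.6536
RHS = cos(2) + cos(2) = 2·cos(2) ≈ -0.8323

Since LHS ≠ RHS, this pair disproves the claim.

Answer: Yes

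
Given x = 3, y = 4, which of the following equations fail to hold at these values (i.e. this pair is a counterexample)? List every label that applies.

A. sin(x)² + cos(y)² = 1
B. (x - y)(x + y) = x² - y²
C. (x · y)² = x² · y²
A

Evaluating each claim at the given values:
A. LHS = sin(3)² + cos(4)² ≈ 0.4472, RHS = 1 → fails here (LHS ≠ RHS)
B. LHS = -7, RHS = -7 → holds here (LHS = RHS)
C. LHS = 144, RHS = 144 → holds here (LHS = RHS)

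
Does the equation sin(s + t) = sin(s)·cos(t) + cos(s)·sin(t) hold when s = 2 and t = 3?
Substituting s = 2, t = 3:

LHS = sin(2 + 3) = sin(5) ≈ -0.9589
RHS = sin(2)·cos(3) + cos(2)·sin(3) = sin(2)·cos(3) + sin(3)·cos(2) ≈ -0.9589

LHS = RHS, so the equation holds at this point.

Answer: Holds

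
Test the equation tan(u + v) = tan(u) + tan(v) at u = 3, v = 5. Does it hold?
Substituting u = 3, v = 5:

LHS = tan(3 + 5) = tan(8) ≈ -6.8
RHS = tan(3) + tan(5) ≈ -3.523

LHS ≠ RHS, so the equation does not hold at this point.

Answer: Fails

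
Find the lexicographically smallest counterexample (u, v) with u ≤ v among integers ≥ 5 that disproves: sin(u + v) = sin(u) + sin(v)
Substituting (5, 5) into the claim:
LHS = sin(5 + 5) = sin(10) ≈ -0.544
RHS = sin(5) + sin(5) = 2·sin(5) ≈ -1.918

Since LHS ≠ RHS, this pair disproves the claim, and no lexicographically smaller pair (u ≤ v, integers ≥ 5) does.

For instance (5, 8) is also a counterexample (LHS = sin(13) ≈ 0.4202, RHS = sin(5) + sin(8) ≈ 0.03043), but it's lexicographically larger.

Answer: (u, v) = (5, 5)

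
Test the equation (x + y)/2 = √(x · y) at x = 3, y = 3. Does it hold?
Holds

Substituting x = 3, y = 3:

LHS = (3 + 3)/2 = 3
RHS = √(3 · 3) = 3

LHS = RHS, so the equation holds at this point.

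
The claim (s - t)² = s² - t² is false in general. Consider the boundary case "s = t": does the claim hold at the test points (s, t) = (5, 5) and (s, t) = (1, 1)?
Yes, holds at both test points

At (5, 5): LHS = 0, RHS = 0 → equal
At (1, 1): LHS = 0, RHS = 0 → equal

So the claim does hold at both of these boundary points, even though it is not an identity.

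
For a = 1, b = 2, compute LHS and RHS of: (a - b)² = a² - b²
LHS = (1 - 2)² = 1
RHS = 1² - 2² = -3

LHS ≠ RHS, so the equation does not hold here.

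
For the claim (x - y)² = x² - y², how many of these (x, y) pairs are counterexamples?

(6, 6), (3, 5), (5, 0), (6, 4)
2

Testing each pair:
(6, 6): LHS = 0, RHS = 0 → satisfies claim
(3, 5): LHS = 4, RHS = -16 → counterexample
(5, 0): LHS = 25, RHS = 25 → satisfies claim
(6, 4): LHS = 4, RHS = 20 → counterexample

That makes 2 counterexamples.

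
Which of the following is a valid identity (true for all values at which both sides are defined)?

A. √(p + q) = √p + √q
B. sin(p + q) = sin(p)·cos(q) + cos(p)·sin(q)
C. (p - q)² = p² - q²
B

A: fails at (1, 4) — LHS = √(5) ≈ 2.236, RHS = 3.
B: holds — e.g. at (3, 5), both sides equal sin(8) ≈ 0.9894.
C: fails at (4, 5) — LHS = 1, RHS = -9.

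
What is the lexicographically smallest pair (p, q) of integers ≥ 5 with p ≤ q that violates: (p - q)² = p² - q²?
(p, q) = (5, 6)

Substituting (5, 6) into the claim:
LHS = (5 - 6)² = 1
RHS = 5² - 6² = -11

Since LHS ≠ RHS, this pair disproves the claim, and no lexicographically smaller pair (p ≤ q, integers ≥ 5) does.

For instance (10, 12) is also a counterexample (LHS = 4, RHS = -44), but it's lexicographically larger.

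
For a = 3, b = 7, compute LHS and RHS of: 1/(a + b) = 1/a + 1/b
LHS = 1/(3 + 7) = 1/10
RHS = 1/3 + 1/7 = 10/21

LHS ≠ RHS, so the equation does not hold here.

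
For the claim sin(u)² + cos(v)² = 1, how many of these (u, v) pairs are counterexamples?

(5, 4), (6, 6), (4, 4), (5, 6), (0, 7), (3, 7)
4

Testing each pair:
(5, 4): LHS = cos(4)² + sin(5)² ≈ 1.347, RHS = 1 → counterexample
(6, 6): LHS = sin(6)² + cos(6)² = 1, RHS = 1 → satisfies claim
(4, 4): LHS = cos(4)² + sin(4)² = 1, RHS = 1 → satisfies claim
(5, 6): LHS = sin(5)² + cos(6)² ≈ 1.841, RHS = 1 → counterexample
(0, 7): LHS = cos(7)² ≈ 0.5684, RHS = 1 → counterexample
(3, 7): LHS = sin(3)² + cos(7)² ≈ 0.5883, RHS = 1 → counterexample

That makes 4 counterexamples.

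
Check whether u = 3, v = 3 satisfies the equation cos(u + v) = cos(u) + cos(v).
Fails

Substituting u = 3, v = 3:

LHS = cos(3 + 3) = cos(6) ≈ 0.9602
RHS = cos(3) + cos(3) = 2·cos(3) ≈ -1.98

LHS ≠ RHS, so the equation does not hold at this point.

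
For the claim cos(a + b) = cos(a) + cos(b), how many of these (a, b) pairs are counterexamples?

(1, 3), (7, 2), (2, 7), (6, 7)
4

Testing each pair:
(1, 3): LHS = cos(4) ≈ -0.6536, RHS = cos(3) + cos(1) ≈ -0.4497 → counterexample
(7, 2): LHS = cos(9) ≈ -0.9111, RHS = cos(2) + cos(7) ≈ 0.3378 → counterexample
(2, 7): LHS = cos(9) ≈ -0.9111, RHS = cos(2) + cos(7) ≈ 0.3378 → counterexample
(6, 7): LHS = cos(13) ≈ 0.9074, RHS = cos(7) + cos(6) ≈ 1.714 → counterexample

That makes 4 counterexamples.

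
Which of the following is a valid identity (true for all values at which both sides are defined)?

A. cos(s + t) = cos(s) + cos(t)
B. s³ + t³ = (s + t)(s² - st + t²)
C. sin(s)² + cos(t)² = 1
A: fails at (3, 3) — LHS = cos(6) ≈ 0.9602, RHS = 2·cos(3) ≈ -1.98.
B: holds — e.g. at (1, 1), both sides equal 2.
C: fails at (4, 5) — LHS = cos(5)² + sin(4)² ≈ 0.6532, RHS = 1.

Answer: B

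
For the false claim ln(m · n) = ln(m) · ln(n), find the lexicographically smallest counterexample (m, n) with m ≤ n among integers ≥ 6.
(m, n) = (6, 6)

Substituting (6, 6) into the claim:
LHS = ln(6 · 6) = ln(36) ≈ 3.584
RHS = ln(6) · ln(6) = ln(6)² ≈ 3.21

Since LHS ≠ RHS, this pair disproves the claim, and no lexicographically smaller pair (m ≤ n, integers ≥ 6) does.

For instance (6, 8) is also a counterexample (LHS = ln(48) ≈ 3.871, RHS = ln(6)·ln(8) ≈ 3.726), but it's lexicographically larger.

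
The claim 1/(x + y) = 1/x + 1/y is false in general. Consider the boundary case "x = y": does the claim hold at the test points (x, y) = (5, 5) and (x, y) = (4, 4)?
No, fails at both test points

At (5, 5): LHS = 1/10 ≠ RHS = 2/5
At (4, 4): LHS = 1/8 ≠ RHS = 1/2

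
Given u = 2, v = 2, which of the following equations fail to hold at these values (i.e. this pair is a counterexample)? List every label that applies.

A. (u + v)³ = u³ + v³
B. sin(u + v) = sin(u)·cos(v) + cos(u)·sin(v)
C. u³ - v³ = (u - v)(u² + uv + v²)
Evaluating each claim at the given values:
A. LHS = 64, RHS = 16 → fails here (LHS ≠ RHS)
B. LHS = sin(4) ≈ -0.7568, RHS = 2·sin(2)·cos(2) ≈ -0.7568 → holds here (LHS = RHS)
C. LHS = 0, RHS = 0 → holds here (LHS = RHS)

Answer: A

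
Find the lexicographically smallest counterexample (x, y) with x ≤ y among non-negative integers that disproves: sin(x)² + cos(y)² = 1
(x, y) = (0, 1)

Substituting (0, 1) into the claim:
LHS = sin(0)² + cos(1)² = cos(1)² ≈ 0.2919
RHS = 1

Since LHS ≠ RHS, this pair disproves the claim, and no lexicographically smaller pair (x ≤ y, non-negative integers) does.

For instance (4, 6) is also a counterexample (LHS = sin(4)² + cos(6)² ≈ 1.495, RHS = 1), but it's lexicographically larger.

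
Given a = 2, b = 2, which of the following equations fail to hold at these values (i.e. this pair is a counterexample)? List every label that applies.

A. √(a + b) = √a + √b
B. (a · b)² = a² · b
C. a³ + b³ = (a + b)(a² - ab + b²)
A, B

Evaluating each claim at the given values:
A. LHS = 2, RHS = 2·√(2) ≈ 2.828 → fails here (LHS ≠ RHS)
B. LHS = 16, RHS = 8 → fails here (LHS ≠ RHS)
C. LHS = 16, RHS = 16 → holds here (LHS = RHS)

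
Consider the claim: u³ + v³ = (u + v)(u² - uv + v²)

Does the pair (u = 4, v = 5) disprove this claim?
Substituting u = 4, v = 5:
LHS = 4³ + 5³ = 189
RHS = (4 + 5)(4² - 4·5 + 5²) = 189

The sides agree, so this pair does not disprove the claim.

Answer: No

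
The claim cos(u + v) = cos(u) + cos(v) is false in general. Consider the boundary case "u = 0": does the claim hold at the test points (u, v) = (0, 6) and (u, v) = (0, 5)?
At (0, 6): LHS = cos(6) ≈ 0.9602 ≠ RHS = cos(6) + 1 ≈ 1.96
At (0, 5): LHS = cos(5) ≈ 0.2837 ≠ RHS = cos(5) + 1 ≈ 1.284

Answer: No, fails at both test points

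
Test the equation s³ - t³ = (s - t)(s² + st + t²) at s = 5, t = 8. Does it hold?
Substituting s = 5, t = 8:

LHS = 5³ - 8³ = -387
RHS = (5 - 8)(5² + 5·8 + 8²) = -387

LHS = RHS, so the equation holds at this point.

Answer: Holds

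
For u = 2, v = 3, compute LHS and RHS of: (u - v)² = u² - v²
LHS = (2 - 3)² = 1
RHS = 2² - 3² = -5

LHS ≠ RHS, so the equation does not hold here.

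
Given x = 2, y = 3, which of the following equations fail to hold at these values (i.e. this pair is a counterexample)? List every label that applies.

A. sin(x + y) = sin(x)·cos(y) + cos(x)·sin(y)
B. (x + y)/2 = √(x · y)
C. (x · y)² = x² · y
B, C

Evaluating each claim at the given values:
A. LHS = sin(5) ≈ -0.9589, RHS = sin(2)·cos(3) + sin(3)·cos(2) ≈ -0.9589 → holds here (LHS = RHS)
B. LHS = 5/2, RHS = √(6) ≈ 2.449 → fails here (LHS ≠ RHS)
C. LHS = 36, RHS = 12 → fails here (LHS ≠ RHS)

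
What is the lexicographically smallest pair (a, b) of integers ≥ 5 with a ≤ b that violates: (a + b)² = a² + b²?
Substituting (5, 5) into the claim:
LHS = (5 + 5)² = 100
RHS = 5² + 5² = 50

Since LHS ≠ RHS, this pair disproves the claim, and no lexicographically smaller pair (a ≤ b, integers ≥ 5) does.

For instance (6, 7) is also a counterexample (LHS = 169, RHS = 85), but it's lexicographically larger.

Answer: (a, b) = (5, 5)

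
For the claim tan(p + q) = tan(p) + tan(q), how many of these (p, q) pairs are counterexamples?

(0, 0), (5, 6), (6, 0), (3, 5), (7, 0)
Testing each pair:
(0, 0): LHS = 0, RHS = 0 → satisfies claim
(5, 6): LHS = tan(11) ≈ -226, RHS = tan(5) + tan(6) ≈ -3.672 → counterexample
(6, 0): LHS = tan(6) ≈ -0.291, RHS = tan(6) ≈ -0.291 → satisfies claim
(3, 5): LHS = tan(8) ≈ -6.8, RHS = tan(5) + tan(3) ≈ -3.523 → counterexample
(7, 0): LHS = tan(7) ≈ 0.8714, RHS = tan(7) ≈ 0.8714 → satisfies claim

That makes 2 counterexamples.

Answer: 2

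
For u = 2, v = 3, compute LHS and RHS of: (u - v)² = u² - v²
LHS = (2 - 3)² = 1
RHS = 2² - 3² = -5

LHS ≠ RHS, so the equation does not hold here.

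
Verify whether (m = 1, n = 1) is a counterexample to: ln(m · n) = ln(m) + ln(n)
Substituting m = 1, n = 1:
LHS = ln(1 · 1) = 0
RHS = ln(1) + ln(1) = 0

The sides agree, so this pair does not disprove the claim.

Answer: No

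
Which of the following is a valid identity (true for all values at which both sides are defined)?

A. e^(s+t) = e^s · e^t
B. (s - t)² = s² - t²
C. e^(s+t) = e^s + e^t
A

A: holds — e.g. at (2, 5), both sides equal e^7 ≈ 1097.
B: fails at (2, 3) — LHS = 1, RHS = -5.
C: fails at (2, 4) — LHS = e^6 ≈ 403.4, RHS = e^2 + e^4 ≈ 61.99.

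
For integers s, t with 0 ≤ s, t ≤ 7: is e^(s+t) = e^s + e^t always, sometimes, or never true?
Never true

The claim fails for every pair in the range. For instance at (s, t) = (3, 1): LHS = e^4 ≈ 54.6, RHS = e + e^3 ≈ 22.8.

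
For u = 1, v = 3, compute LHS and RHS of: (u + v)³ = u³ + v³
LHS = (1 + 3)³ = 64
RHS = 1³ + 3³ = 28

LHS ≠ RHS, so the equation does not hold here.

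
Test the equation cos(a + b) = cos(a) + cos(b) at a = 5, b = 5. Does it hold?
Substituting a = 5, b = 5:

LHS = cos(5 + 5) = cos(10) ≈ -0.8391
RHS = cos(5) + cos(5) = 2·cos(5) ≈ 0.5673

LHS ≠ RHS, so the equation does not hold at this point.

Answer: Fails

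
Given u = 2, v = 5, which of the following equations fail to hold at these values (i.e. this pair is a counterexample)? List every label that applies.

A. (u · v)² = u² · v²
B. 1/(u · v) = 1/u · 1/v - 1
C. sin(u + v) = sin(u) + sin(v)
B, C

Evaluating each claim at the given values:
A. LHS = 100, RHS = 100 → holds here (LHS = RHS)
B. LHS = 1/10, RHS = -9/10 → fails here (LHS ≠ RHS)
C. LHS = sin(7) ≈ 0.657, RHS = sin(5) + sin(2) ≈ -0.04963 → fails here (LHS ≠ RHS)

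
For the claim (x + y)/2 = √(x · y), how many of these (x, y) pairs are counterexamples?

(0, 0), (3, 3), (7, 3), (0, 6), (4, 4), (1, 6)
3

Testing each pair:
(0, 0): LHS = 0, RHS = 0 → satisfies claim
(3, 3): LHS = 3, RHS = 3 → satisfies claim
(7, 3): LHS = 5, RHS = √(21) ≈ 4.583 → counterexample
(0, 6): LHS = 3, RHS = 0 → counterexample
(4, 4): LHS = 4, RHS = 4 → satisfies claim
(1, 6): LHS = 7/2, RHS = √(6) ≈ 2.449 → counterexample

That makes 3 counterexamples.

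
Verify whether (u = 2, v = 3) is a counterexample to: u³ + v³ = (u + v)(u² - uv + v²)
Substituting u = 2, v = 3:
LHS = 2³ + 3³ = 35
RHS = (2 + 3)(2² - 2·3 + 3²) = 35

The sides agree, so this pair does not disprove the claim.

Answer: No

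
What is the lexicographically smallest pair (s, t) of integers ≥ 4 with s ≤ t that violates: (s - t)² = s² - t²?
At (4, 4): both sides equal 0, so it holds there.

Substituting (4, 5) into the claim:
LHS = (4 - 5)² = 1
RHS = 4² - 5² = -9

Since LHS ≠ RHS, this pair disproves the claim, and no lexicographically smaller pair (s ≤ t, integers ≥ 4) does.

For instance (8, 9) is also a counterexample (LHS = 1, RHS = -17), but it's lexicographically larger.

Answer: (s, t) = (4, 5)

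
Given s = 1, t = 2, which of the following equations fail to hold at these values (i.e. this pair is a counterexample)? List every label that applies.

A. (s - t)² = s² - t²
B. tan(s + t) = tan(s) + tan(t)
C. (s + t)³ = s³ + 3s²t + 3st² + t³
A, B

Evaluating each claim at the given values:
A. LHS = 1, RHS = -3 → fails here (LHS ≠ RHS)
B. LHS = tan(3) ≈ -0.1425, RHS = tan(2) + tan(1) ≈ -0.6276 → fails here (LHS ≠ RHS)
C. LHS = 27, RHS = 27 → holds here (LHS = RHS)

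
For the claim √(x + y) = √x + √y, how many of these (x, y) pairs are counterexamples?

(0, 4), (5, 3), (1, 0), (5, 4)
2

Testing each pair:
(0, 4): LHS = 2, RHS = 2 → satisfies claim
(5, 3): LHS = 2·√(2) ≈ 2.828, RHS = √(3) + √(5) ≈ 3.968 → counterexample
(1, 0): LHS = 1, RHS = 1 → satisfies claim
(5, 4): LHS = 3, RHS = 2 + √(5) ≈ 4.236 → counterexample

That makes 2 counterexamples.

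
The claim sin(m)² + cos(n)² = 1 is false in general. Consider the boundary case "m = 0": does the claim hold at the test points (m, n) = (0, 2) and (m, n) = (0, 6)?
No, fails at both test points

At (0, 2): LHS = cos(2)² ≈ 0.1732 ≠ RHS = 1
At (0, 6): LHS = cos(6)² ≈ 0.9219 ≠ RHS = 1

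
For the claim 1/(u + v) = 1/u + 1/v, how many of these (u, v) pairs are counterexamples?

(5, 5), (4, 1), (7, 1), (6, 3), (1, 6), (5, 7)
6

Testing each pair:
(5, 5): LHS = 1/10, RHS = 2/5 → counterexample
(4, 1): LHS = 1/5, RHS = 5/4 → counterexample
(7, 1): LHS = 1/8, RHS = 8/7 → counterexample
(6, 3): LHS = 1/9, RHS = 1/2 → counterexample
(1, 6): LHS = 1/7, RHS = 7/6 → counterexample
(5, 7): LHS = 1/12, RHS = 12/35 → counterexample

That makes 6 counterexamples.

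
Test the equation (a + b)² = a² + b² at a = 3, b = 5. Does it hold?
Substituting a = 3, b = 5:

LHS = (3 + 5)² = 64
RHS = 3² + 5² = 34

LHS ≠ RHS, so the equation does not hold at this point.

Answer: Fails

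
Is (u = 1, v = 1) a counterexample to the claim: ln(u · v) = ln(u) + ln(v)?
No

Substituting u = 1, v = 1:
LHS = ln(1 · 1) = 0
RHS = ln(1) + ln(1) = 0

The sides agree, so this pair does not disprove the claim.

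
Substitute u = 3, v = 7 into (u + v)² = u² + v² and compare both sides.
LHS = (3 + 7)² = 100
RHS = 3² + 7² = 58

LHS ≠ RHS, so the equation does not hold here.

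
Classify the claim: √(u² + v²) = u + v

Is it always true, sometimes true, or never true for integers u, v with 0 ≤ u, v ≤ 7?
It holds at (u, v) = (1, 0) (both sides equal 1), but fails at (u, v) = (5, 1) (LHS = √(26) ≈ 5.099, RHS = 6).

Answer: Sometimes true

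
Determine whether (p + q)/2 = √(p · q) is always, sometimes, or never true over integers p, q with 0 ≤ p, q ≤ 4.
Sometimes true

It holds at (p, q) = (4, 4) (both sides equal 4), but fails at (p, q) = (3, 1) (LHS = 2, RHS = √(3) ≈ 1.732).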